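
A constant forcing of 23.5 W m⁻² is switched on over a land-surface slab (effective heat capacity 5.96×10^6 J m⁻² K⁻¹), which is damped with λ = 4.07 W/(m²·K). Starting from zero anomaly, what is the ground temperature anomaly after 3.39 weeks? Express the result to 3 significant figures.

4.35 K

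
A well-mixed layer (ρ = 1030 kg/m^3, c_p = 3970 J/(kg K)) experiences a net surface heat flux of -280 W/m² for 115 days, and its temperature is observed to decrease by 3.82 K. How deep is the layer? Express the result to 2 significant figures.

180 m

Heat input Q = F Δt = -280 × 9.94×10^6 s = -2.78×10^9 J/m².
Required areal heat capacity C = Q / ΔT = 7.28×10^8 J/(m²·K).
Depth D = C / (ρ c_p) = 7.28×10^8 / (1030 × 3970) = 178 m.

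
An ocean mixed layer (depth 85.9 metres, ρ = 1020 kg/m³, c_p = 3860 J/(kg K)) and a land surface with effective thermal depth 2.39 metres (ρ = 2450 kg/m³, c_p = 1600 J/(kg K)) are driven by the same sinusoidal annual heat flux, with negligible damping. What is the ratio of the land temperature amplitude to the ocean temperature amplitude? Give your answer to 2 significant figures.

36

C_ocean = 1020 × 3860 × 85.9 = 3.38×10^8 J/(m²·K).
C_land = 2450 × 1600 × 2.39 = 9.37×10^6 J/(m²·K).
Undamped amplitude ∝ 1/C, so A_land/A_ocean = C_ocean/C_land = 36.1.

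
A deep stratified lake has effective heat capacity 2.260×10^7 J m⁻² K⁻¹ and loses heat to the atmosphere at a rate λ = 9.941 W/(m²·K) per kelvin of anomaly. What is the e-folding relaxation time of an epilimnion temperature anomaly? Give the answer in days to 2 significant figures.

26 days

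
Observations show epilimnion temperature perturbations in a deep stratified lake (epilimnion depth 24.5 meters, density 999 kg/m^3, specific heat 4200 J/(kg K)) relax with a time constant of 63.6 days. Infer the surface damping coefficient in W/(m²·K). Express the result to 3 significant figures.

Areal heat capacity C = ρ c_p D = 999 × 4200 × 24.5 = 1.03×10^8 J m⁻² K⁻¹.
τ = 63.6 days = 5.50×10^6 s.
λ = C / τ = 1.03×10^8 / 5.50×10^6 = 18.7 W/(m²·K).

18.7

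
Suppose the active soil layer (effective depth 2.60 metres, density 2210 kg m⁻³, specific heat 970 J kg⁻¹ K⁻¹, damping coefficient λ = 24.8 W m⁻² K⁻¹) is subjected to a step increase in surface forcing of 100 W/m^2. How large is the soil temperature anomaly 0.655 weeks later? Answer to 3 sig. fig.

Areal heat capacity C = ρ c_p D = 2210 × 970 × 2.60 = 5.57×10^6 J/(m²·K).
τ = C / λ = 5.57×10^6 / 24.8 = 2.25×10^5 s.
Equilibrium anomaly ΔT_eq = F / λ = 100 / 24.8 = 4.03 K.
t = 0.655 weeks = 3.96×10^5 s, so t/τ = 1.76.
ΔT(t) = ΔT_eq (1 − e^(−t/τ)) = 4.03 × (1 − e^−1.76) = 3.34 K.

3.34 K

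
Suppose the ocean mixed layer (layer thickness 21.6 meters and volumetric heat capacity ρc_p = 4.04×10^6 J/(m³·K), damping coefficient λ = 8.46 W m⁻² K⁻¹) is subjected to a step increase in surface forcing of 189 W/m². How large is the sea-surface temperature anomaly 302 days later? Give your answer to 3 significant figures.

Areal heat capacity C = ρc_p × D = 4.04×10^6 × 21.6 = 8.73×10^7 J/(m²·K).
τ = C / λ = 8.73×10^7 / 8.46 = 1.03×10^7 s.
Equilibrium anomaly ΔT_eq = F / λ = 189 / 8.46 = 22.3 K.
t = 302 days = 2.61×10^7 s, so t/τ = 2.53.
ΔT(t) = ΔT_eq (1 − e^(−t/τ)) = 22.3 × (1 − e^−2.53) = 20.6 K.

20.6 K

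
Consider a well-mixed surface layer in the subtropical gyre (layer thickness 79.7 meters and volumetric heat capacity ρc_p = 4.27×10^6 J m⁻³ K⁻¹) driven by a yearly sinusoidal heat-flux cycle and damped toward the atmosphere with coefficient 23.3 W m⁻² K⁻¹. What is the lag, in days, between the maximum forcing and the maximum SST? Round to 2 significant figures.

72 days

Areal heat capacity C = ρc_p × D = 4.27×10^6 × 79.7 = 3.40×10^8 J/(m^2 K).
ω = 2π / 3.15×10^7 s = 1.99×10^-7 s⁻¹.
Phase lag φ = arctan(Cω/λ) = arctan(67.8/23.3) = 1.24 rad.
Time lag = φ / ω = 1.24 / 1.99×10^-7 = 6.22×10^6 s = 72.0 days.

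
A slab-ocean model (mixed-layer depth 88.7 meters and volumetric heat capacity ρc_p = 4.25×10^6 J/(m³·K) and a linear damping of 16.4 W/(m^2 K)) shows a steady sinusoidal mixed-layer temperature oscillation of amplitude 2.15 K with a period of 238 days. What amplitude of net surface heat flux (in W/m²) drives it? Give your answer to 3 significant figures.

250

Areal heat capacity C = ρc_p × D = 4.25×10^6 × 88.7 = 3.77×10^8 J/(m^2 K).
ω = 2π / 2.06×10^7 s = 3.06×10^-7 s⁻¹.
√((Cω)² + λ²) = √((115)² + 16.4²) = 116 W/(m²·K).
F₀ = A × √((Cω)²+λ²) = 2.15 × 116 = 250 W/m².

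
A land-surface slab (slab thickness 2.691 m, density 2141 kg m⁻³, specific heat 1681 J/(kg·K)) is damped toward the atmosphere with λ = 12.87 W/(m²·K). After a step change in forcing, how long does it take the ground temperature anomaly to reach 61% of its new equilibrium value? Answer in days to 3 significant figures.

8.20 days

Areal heat capacity C = ρ c_p D = 2141 × 1681 × 2.691 = 9.68×10^6 J m⁻² K⁻¹.
τ = C / λ = 9.68×10^6 / 12.87 = 7.53×10^5 s.
Fraction reached: 1 − e^(−t/τ) = 0.61 ⇒ t = −τ ln(1 − 0.61) = τ × 0.942.
t = 7.09×10^5 s = 8.20 days.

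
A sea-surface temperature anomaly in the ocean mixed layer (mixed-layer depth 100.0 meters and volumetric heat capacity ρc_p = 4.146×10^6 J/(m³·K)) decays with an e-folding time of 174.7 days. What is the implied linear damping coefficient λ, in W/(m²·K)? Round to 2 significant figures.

Areal heat capacity C = ρc_p × D = 4.146×10^6 × 100.0 = 4.15×10^8 J m⁻² K⁻¹.
τ = 174.7 days = 1.51×10^7 s.
λ = C / τ = 4.15×10^8 / 1.51×10^7 = 27.5 W/(m²·K).

27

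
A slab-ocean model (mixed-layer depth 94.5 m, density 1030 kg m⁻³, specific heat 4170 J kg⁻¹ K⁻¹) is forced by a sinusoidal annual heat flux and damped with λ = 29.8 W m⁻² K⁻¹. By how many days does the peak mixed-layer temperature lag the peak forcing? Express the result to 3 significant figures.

70.7 days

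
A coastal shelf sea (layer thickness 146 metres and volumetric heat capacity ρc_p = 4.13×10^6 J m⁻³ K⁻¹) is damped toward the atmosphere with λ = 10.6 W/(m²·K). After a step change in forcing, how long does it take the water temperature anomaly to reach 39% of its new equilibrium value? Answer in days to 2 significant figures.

Areal heat capacity C = ρc_p × D = 4.13×10^6 × 146 = 6.03×10^8 J/(m^2 K).
τ = C / λ = 6.03×10^8 / 10.6 = 5.69×10^7 s.
Fraction reached: 1 − e^(−t/τ) = 0.39 ⇒ t = −τ ln(1 − 0.39) = τ × 0.494.
t = 2.81×10^7 s = 325 days.

330 days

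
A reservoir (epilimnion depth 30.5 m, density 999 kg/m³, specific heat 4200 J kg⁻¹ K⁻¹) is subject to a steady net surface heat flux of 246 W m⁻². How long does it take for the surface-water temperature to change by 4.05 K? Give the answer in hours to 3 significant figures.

585 hours

Areal heat capacity C = ρ c_p D = 999 × 4200 × 30.5 = 1.28×10^8 J/(m^2 K).
Time required: Δt = C ΔT / F = 1.28×10^8 × 4.05 / 246 = 2.11×10^6 s.
In hours: 2.11×10^6 s / (3600 s/hour) = 585 hours.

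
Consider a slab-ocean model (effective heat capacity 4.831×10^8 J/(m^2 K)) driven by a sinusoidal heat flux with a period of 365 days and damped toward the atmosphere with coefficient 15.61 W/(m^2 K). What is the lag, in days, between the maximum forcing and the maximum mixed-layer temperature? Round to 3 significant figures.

81.9 days

Areal heat capacity C = 4.831×10^8 J/(m^2 K) (given).
ω = 2π / 3.15×10^7 s = 1.99×10^-7 s⁻¹.
Phase lag φ = arctan(Cω/λ) = arctan(96.3/15.61) = 1.41 rad.
Time lag = φ / ω = 1.41 / 1.99×10^-7 = 7.08×10^6 s = 81.9 days.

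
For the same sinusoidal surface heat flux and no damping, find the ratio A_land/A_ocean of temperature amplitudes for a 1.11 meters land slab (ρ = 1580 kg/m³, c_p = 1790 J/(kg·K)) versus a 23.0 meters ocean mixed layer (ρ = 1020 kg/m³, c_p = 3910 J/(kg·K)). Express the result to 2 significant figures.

29

C_ocean = 1020 × 3910 × 23.0 = 9.17×10^7 J/(m²·K).
C_land = 1580 × 1790 × 1.11 = 3.14×10^6 J/(m²·K).
Undamped amplitude ∝ 1/C, so A_land/A_ocean = C_ocean/C_land = 29.2.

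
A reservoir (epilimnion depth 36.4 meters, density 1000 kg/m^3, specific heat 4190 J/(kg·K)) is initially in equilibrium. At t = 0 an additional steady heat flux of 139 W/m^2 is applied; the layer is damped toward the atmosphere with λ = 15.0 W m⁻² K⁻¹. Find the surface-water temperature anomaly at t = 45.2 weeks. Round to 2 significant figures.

8.6 K

Areal heat capacity C = ρ c_p D = 1000 × 4190 × 36.4 = 1.53×10^8 J/(m²·K).
τ = C / λ = 1.53×10^8 / 15.0 = 1.02×10^7 s.
Equilibrium anomaly ΔT_eq = F / λ = 139 / 15.0 = 9.27 K.
t = 45.2 weeks = 2.73×10^7 s, so t/τ = 2.69.
ΔT(t) = ΔT_eq (1 − e^(−t/τ)) = 9.27 × (1 − e^−2.69) = 8.64 K.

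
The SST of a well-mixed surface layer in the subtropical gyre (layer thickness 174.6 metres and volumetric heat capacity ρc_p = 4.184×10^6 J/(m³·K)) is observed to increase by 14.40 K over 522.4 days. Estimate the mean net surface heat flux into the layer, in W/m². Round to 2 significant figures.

Areal heat capacity C = ρc_p × D = 4.184×10^6 × 174.6 = 7.31×10^8 J/(m²·K).
Required heat per unit area: Q = C ΔT = 7.31×10^8 × 14.40 = 1.05×10^10 J/m².
Flux F = Q / Δt = 1.05×10^10 / 4.51×10^7 s = 233 W/m².

230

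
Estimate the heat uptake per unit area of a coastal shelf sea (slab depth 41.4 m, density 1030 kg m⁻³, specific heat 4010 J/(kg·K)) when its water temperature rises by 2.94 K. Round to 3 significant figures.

5.03×10^8

Areal heat capacity C = ρ c_p D = 1030 × 4010 × 41.4 = 1.71×10^8 J m⁻² K⁻¹.
ΔQ = C ΔT = 1.71×10^8 × 2.94 = 5.03×10^8 J/m².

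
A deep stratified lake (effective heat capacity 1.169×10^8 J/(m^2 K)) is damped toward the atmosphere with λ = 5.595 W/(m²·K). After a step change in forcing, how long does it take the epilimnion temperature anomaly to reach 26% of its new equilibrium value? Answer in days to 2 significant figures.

Areal heat capacity C = 1.169×10^8 J/(m^2 K) (given).
τ = C / λ = 1.17×10^8 / 5.595 = 2.09×10^7 s.
Fraction reached: 1 − e^(−t/τ) = 0.26 ⇒ t = −τ ln(1 − 0.26) = τ × 0.301.
t = 6.29×10^6 s = 72.8 days.

73 days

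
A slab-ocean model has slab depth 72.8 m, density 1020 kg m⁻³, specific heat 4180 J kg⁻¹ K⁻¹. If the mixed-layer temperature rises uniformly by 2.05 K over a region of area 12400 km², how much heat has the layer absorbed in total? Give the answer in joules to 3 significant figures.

Areal heat capacity C = ρ c_p D = 1020 × 4180 × 72.8 = 3.10×10^8 J/(m^2 K).
Heat per unit area: q = C ΔT = 3.10×10^8 × 2.05 = 6.36×10^8 J/m².
Total heat: Q = q × A = 6.36×10^8 × (12400 × 10⁶ m²) = 7.89×10^18 J.

7.89×10^18 J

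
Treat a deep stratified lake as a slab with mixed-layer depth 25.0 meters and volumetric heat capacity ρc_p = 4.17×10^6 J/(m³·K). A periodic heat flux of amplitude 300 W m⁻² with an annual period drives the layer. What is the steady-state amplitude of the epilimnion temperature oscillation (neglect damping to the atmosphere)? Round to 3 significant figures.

14.4 K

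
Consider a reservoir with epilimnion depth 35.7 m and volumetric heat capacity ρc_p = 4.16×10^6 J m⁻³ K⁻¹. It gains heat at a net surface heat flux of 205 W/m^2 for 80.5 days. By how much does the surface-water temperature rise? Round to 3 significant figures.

Areal heat capacity C = ρc_p × D = 4.16×10^6 × 35.7 = 1.49×10^8 J/(m^2 K).
Net heat input Q = F Δt = 205 × (80.5 days × 86400 s/day) = 1.43×10^9 J/m².
ΔT = Q / C = 1.43×10^9 / 1.49×10^8 = 9.60 K.

9.60 K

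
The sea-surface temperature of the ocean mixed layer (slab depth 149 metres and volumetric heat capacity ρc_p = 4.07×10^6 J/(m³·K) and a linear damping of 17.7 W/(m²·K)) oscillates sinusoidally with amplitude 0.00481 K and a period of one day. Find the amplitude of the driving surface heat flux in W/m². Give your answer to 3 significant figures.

Areal heat capacity C = ρc_p × D = 4.07×10^6 × 149 = 6.06×10^8 J/(m^2 K).
ω = 2π / 86400 s = 7.27×10^-5 s⁻¹.
√((Cω)² + λ²) = √((44100)² + 17.7²) = 44100 W/(m²·K).
F₀ = A × √((Cω)²+λ²) = 0.00481 × 44100 = 212 W/m².

212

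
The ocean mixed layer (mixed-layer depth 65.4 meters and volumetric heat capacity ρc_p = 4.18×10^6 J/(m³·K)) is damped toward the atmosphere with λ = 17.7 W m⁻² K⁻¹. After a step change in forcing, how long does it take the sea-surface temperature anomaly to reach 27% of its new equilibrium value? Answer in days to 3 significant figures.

56.3 days

Areal heat capacity C = ρc_p × D = 4.18×10^6 × 65.4 = 2.73×10^8 J/(m²·K).
τ = C / λ = 2.73×10^8 / 17.7 = 1.54×10^7 s.
Fraction reached: 1 − e^(−t/τ) = 0.27 ⇒ t = −τ ln(1 − 0.27) = τ × 0.315.
t = 4.86×10^6 s = 56.3 days.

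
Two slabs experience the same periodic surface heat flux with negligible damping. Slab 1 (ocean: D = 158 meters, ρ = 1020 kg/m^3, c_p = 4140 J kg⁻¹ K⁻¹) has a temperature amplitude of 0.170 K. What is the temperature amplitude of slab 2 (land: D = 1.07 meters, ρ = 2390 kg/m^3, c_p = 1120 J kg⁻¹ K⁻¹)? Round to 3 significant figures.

C_ocean = 6.67×10^8 J/(m²·K); C_land = 2.86×10^6 J/(m²·K).
A ∝ 1/C ⇒ A_land = A_ocean × C_ocean/C_land = 0.170 × 233 = 39.6 K.

39.6 K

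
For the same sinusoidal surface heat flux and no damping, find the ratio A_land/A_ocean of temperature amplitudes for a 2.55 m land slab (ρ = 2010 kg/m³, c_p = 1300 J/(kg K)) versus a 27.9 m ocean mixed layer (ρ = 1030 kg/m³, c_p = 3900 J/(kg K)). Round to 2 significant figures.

17

C_ocean = 1030 × 3900 × 27.9 = 1.12×10^8 J/(m²·K).
C_land = 2010 × 1300 × 2.55 = 6.66×10^6 J/(m²·K).
Undamped amplitude ∝ 1/C, so A_land/A_ocean = C_ocean/C_land = 16.8.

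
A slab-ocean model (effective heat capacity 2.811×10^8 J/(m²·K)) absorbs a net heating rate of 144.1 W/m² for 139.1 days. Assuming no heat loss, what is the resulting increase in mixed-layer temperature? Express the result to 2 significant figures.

Areal heat capacity C = 2.811×10^8 J/(m²·K) (given).
Net heat input Q = F Δt = 144.1 × (139.1 days × 86400 s/day) = 1.73×10^9 J/m².
ΔT = Q / C = 1.73×10^9 / 2.81×10^8 = 6.16 K.

6.2 K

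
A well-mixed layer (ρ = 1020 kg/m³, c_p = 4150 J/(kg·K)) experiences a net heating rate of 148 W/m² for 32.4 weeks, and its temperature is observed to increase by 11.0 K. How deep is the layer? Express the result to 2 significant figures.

Heat input Q = F Δt = 148 × 1.96×10^7 s = 2.90×10^9 J/m².
Required areal heat capacity C = Q / ΔT = 2.64×10^8 J/(m²·K).
Depth D = C / (ρ c_p) = 2.64×10^8 / (1020 × 4150) = 62.3 m.

62 m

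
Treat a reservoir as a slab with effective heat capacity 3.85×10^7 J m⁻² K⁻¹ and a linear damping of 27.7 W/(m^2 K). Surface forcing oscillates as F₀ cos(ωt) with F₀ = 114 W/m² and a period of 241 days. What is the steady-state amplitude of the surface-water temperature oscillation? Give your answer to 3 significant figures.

Areal heat capacity C = 3.85×10^7 J m⁻² K⁻¹ (given).
Angular frequency ω = 2π / T = 2π / 2.08×10^7 s = 3.02×10^-7 s⁻¹.
√((Cω)² + λ²) = √((11.6)² + 27.7²) = 30.0 W/(m²·K).
Amplitude A = F₀ / √((Cω)²+λ²) = 114 / 30.0 = 3.80 K.

3.80 K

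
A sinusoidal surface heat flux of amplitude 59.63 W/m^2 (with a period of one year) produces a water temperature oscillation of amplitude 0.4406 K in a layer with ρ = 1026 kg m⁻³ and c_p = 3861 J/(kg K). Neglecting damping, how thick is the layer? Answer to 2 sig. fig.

170 m

ω = 2π / 3.15×10^7 s = 1.99×10^-7 s⁻¹.
Required C = F₀ / (A ω) = 59.63 / (0.4406 × 1.99×10^-7) = 6.79×10^8 J/(m²·K).
D = C / (ρ c_p) = 6.79×10^8 / (1026 × 3861) = 171 m.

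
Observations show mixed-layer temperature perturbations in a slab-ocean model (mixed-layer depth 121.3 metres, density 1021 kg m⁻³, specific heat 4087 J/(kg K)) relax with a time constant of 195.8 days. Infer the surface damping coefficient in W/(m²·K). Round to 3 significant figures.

Areal heat capacity C = ρ c_p D = 1021 × 4087 × 121.3 = 5.06×10^8 J/(m²·K).
τ = 195.8 days = 1.69×10^7 s.
λ = C / τ = 5.06×10^8 / 1.69×10^7 = 29.9 W/(m²·K).

29.9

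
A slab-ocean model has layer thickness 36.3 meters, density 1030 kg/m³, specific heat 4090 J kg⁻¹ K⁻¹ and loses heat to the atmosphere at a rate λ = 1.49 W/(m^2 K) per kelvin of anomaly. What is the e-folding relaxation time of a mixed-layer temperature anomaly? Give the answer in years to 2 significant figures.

Areal heat capacity C = ρ c_p D = 1030 × 4090 × 36.3 = 1.53×10^8 J/(m^2 K).
Relaxation time τ = C / λ = 1.53×10^8 / 1.49 = 1.03×10^8 s.
In years: 1.03×10^8 s / (3.156×10^7 s/year) = 3.25 years.

3.3 years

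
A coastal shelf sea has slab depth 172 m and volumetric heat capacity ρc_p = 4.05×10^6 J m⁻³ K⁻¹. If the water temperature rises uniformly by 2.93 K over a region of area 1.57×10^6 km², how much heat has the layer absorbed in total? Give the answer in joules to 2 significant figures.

Areal heat capacity C = ρc_p × D = 4.05×10^6 × 172 = 6.97×10^8 J/(m²·K).
Heat per unit area: q = C ΔT = 6.97×10^8 × 2.93 = 2.04×10^9 J/m².
Total heat: Q = q × A = 2.04×10^9 × (1.57×10^6 × 10⁶ m²) = 3.20×10^21 J.

3.2×10^21 J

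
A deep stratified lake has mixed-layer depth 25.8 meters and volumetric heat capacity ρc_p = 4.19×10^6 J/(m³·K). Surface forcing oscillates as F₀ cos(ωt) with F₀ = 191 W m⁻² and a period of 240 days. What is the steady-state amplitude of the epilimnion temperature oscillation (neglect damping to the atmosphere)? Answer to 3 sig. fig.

Areal heat capacity C = ρc_p × D = 4.19×10^6 × 25.8 = 1.08×10^8 J/(m²·K).
Angular frequency ω = 2π / T = 2π / 2.07×10^7 s = 3.03×10^-7 s⁻¹.
Cω = 1.08×10^8 × 3.03×10^-7 = 32.8 W/(m²·K).
Amplitude A = F₀ / (Cω) = 191 / 32.8 = 5.83 K.

5.83 K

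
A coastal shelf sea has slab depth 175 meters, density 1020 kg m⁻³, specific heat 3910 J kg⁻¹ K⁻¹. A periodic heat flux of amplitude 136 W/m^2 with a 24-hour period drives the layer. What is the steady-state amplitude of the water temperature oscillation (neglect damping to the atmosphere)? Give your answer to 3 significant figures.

0.00268 K

Areal heat capacity C = ρ c_p D = 1020 × 3910 × 175 = 6.98×10^8 J/(m^2 K).
Angular frequency ω = 2π / T = 2π / 86400 s = 7.27×10^-5 s⁻¹.
Cω = 6.98×10^8 × 7.27×10^-5 = 50800 W/(m²·K).
Amplitude A = F₀ / (Cω) = 136 / 50800 = 0.00268 K.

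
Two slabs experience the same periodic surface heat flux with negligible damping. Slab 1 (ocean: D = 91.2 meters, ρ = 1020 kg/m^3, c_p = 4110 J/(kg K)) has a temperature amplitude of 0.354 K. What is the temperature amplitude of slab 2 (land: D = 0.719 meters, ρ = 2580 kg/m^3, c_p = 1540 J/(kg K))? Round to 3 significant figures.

47.4 K

C_ocean = 3.82×10^8 J/(m²·K); C_land = 2.86×10^6 J/(m²·K).
A ∝ 1/C ⇒ A_land = A_ocean × C_ocean/C_land = 0.354 × 134 = 47.4 K.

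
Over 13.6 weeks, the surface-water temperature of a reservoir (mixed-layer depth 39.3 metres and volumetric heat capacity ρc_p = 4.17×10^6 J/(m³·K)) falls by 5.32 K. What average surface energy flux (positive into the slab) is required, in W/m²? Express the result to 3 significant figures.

-106

Areal heat capacity C = ρc_p × D = 4.17×10^6 × 39.3 = 1.64×10^8 J m⁻² K⁻¹.
Required heat per unit area: Q = C ΔT = 1.64×10^8 × -5.32 = -8.72×10^8 J/m².
Flux F = Q / Δt = -8.72×10^8 / 8.23×10^6 s = -106 W/m².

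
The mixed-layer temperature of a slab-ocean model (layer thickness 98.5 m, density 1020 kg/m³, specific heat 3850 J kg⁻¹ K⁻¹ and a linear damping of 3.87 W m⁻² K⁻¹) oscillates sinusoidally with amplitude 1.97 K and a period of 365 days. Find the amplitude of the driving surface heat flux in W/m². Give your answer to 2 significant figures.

Areal heat capacity C = ρ c_p D = 1020 × 3850 × 98.5 = 3.87×10^8 J/(m²·K).
ω = 2π / 3.15×10^7 s = 1.99×10^-7 s⁻¹.
√((Cω)² + λ²) = √((77.1)² + 3.87²) = 77.2 W/(m²·K).
F₀ = A × √((Cω)²+λ²) = 1.97 × 77.2 = 152 W/m².

150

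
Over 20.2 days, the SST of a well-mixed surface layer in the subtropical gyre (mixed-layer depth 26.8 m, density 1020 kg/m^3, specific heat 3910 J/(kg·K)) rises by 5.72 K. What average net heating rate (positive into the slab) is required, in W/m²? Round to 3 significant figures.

350

Areal heat capacity C = ρ c_p D = 1020 × 3910 × 26.8 = 1.07×10^8 J/(m^2 K).
Required heat per unit area: Q = C ΔT = 1.07×10^8 × 5.72 = 6.11×10^8 J/m².
Flux F = Q / Δt = 6.11×10^8 / 1.75×10^6 s = 350 W/m².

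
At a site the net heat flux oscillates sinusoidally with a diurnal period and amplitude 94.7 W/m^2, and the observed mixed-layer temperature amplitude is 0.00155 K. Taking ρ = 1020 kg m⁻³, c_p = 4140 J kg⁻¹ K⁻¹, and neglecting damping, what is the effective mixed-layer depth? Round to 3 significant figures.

ω = 2π / 86400 s = 7.27×10^-5 s⁻¹.
Required C = F₀ / (A ω) = 94.7 / (0.00155 × 7.27×10^-5) = 8.40×10^8 J/(m²·K).
D = C / (ρ c_p) = 8.40×10^8 / (1020 × 4140) = 199 m.

199 m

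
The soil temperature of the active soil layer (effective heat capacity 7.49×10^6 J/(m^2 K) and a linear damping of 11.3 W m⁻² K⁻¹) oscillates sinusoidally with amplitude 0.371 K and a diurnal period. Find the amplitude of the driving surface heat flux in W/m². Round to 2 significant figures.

Areal heat capacity C = 7.49×10^6 J/(m^2 K) (given).
ω = 2π / 86400 s = 7.27×10^-5 s⁻¹.
√((Cω)² + λ²) = √((545)² + 11.3²) = 545 W/(m²·K).
F₀ = A × √((Cω)²+λ²) = 0.371 × 545 = 202 W/m².

200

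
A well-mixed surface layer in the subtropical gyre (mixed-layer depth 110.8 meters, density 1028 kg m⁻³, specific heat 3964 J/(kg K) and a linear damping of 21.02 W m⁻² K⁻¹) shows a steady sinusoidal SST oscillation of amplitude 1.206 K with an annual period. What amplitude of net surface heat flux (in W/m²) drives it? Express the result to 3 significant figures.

Areal heat capacity C = ρ c_p D = 1028 × 3964 × 110.8 = 4.52×10^8 J m⁻² K⁻¹.
ω = 2π / 3.15×10^7 s = 1.99×10^-7 s⁻¹.
√((Cω)² + λ²) = √((90.0)² + 21.02²) = 92.4 W/(m²·K).
F₀ = A × √((Cω)²+λ²) = 1.206 × 92.4 = 111 W/m².

111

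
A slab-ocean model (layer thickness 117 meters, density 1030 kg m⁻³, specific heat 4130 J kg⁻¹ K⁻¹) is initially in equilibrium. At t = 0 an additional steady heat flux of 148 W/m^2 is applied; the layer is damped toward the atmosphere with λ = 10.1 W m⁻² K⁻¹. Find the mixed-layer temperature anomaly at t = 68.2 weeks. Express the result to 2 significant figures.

8.3 K

Areal heat capacity C = ρ c_p D = 1030 × 4130 × 117 = 4.98×10^8 J/(m²·K).
τ = C / λ = 4.98×10^8 / 10.1 = 4.93×10^7 s.
Equilibrium anomaly ΔT_eq = F / λ = 148 / 10.1 = 14.7 K.
t = 68.2 weeks = 4.12×10^7 s, so t/τ = 0.837.
ΔT(t) = ΔT_eq (1 − e^(−t/τ)) = 14.7 × (1 − e^−0.837) = 8.31 K.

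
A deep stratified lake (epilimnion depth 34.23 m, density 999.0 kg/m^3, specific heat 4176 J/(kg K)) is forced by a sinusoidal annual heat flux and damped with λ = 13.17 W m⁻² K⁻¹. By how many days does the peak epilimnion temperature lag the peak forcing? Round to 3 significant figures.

66.1 days

Areal heat capacity C = ρ c_p D = 999.0 × 4176 × 34.23 = 1.43×10^8 J/(m^2 K).
ω = 2π / 3.15×10^7 s = 1.99×10^-7 s⁻¹.
Phase lag φ = arctan(Cω/λ) = arctan(28.5/13.17) = 1.14 rad.
Time lag = φ / ω = 1.14 / 1.99×10^-7 = 5.71×10^6 s = 66.1 days.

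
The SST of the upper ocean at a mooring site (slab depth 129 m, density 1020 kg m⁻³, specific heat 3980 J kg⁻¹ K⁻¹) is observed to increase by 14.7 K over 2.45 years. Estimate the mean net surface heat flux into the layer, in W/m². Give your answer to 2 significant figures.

100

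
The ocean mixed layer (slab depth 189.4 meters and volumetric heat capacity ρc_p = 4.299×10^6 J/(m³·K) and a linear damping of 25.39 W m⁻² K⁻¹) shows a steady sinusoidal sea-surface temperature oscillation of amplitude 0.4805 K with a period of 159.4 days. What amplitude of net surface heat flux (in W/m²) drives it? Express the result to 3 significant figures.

Areal heat capacity C = ρc_p × D = 4.299×10^6 × 189.4 = 8.14×10^8 J m⁻² K⁻¹.
ω = 2π / 1.38×10^7 s = 4.56×10^-7 s⁻¹.
√((Cω)² + λ²) = √((371)² + 25.39²) = 372 W/(m²·K).
F₀ = A × √((Cω)²+λ²) = 0.4805 × 372 = 179 W/m².

179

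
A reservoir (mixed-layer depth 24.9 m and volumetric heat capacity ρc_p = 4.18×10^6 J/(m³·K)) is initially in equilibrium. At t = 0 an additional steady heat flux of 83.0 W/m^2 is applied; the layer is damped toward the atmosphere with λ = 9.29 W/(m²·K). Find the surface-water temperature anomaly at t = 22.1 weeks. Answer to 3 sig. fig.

6.22 K

Areal heat capacity C = ρc_p × D = 4.18×10^6 × 24.9 = 1.04×10^8 J/(m^2 K).
τ = C / λ = 1.04×10^8 / 9.29 = 1.12×10^7 s.
Equilibrium anomaly ΔT_eq = F / λ = 83.0 / 9.29 = 8.93 K.
t = 22.1 weeks = 1.34×10^7 s, so t/τ = 1.19.
ΔT(t) = ΔT_eq (1 − e^(−t/τ)) = 8.93 × (1 − e^−1.19) = 6.22 K.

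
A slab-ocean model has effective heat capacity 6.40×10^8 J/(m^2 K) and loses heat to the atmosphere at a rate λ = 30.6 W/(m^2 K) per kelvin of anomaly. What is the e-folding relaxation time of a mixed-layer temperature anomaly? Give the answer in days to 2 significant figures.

240 days

Areal heat capacity C = 6.40×10^8 J/(m^2 K) (given).
Relaxation time τ = C / λ = 6.40×10^8 / 30.6 = 2.09×10^7 s.
In days: 2.09×10^7 s / (86400 s/day) = 242 days.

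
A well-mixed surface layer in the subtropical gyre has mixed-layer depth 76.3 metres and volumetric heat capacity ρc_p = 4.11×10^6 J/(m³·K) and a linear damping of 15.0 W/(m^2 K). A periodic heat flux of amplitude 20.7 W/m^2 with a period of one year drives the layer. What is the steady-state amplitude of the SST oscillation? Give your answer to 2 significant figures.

Areal heat capacity C = ρc_p × D = 4.11×10^6 × 76.3 = 3.14×10^8 J/(m²·K).
Angular frequency ω = 2π / T = 2π / 3.15×10^7 s = 1.99×10^-7 s⁻¹.
√((Cω)² + λ²) = √((62.5)² + 15.0²) = 64.3 W/(m²·K).
Amplitude A = F₀ / √((Cω)²+λ²) = 20.7 / 64.3 = 0.322 K.

0.32 K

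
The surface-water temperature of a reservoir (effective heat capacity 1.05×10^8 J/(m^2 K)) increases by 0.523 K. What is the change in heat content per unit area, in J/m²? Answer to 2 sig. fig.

5.5×10^7

Areal heat capacity C = 1.05×10^8 J/(m^2 K) (given).
ΔQ = C ΔT = 1.05×10^8 × 0.523 = 5.49×10^7 J/m².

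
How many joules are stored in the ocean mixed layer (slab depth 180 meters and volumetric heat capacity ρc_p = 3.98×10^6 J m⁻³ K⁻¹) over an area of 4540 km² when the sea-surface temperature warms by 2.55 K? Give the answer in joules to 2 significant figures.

Areal heat capacity C = ρc_p × D = 3.98×10^6 × 180 = 7.16×10^8 J/(m^2 K).
Heat per unit area: q = C ΔT = 7.16×10^8 × 2.55 = 1.83×10^9 J/m².
Total heat: Q = q × A = 1.83×10^9 × (4540 × 10⁶ m²) = 8.29×10^18 J.

8.3×10^18 J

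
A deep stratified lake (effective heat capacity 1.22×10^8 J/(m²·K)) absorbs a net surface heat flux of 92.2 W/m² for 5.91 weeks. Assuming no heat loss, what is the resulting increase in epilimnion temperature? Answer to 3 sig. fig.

2.70 K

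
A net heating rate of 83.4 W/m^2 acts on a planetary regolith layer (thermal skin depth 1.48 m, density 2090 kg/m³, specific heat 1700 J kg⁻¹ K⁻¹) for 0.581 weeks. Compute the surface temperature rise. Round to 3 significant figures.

Areal heat capacity C = ρ c_p D = 2090 × 1700 × 1.48 = 5.26×10^6 J/(m²·K).
Net heat input Q = F Δt = 83.4 × (0.581 weeks × 6.048×10^5 s/week) = 2.93×10^7 J/m².
ΔT = Q / C = 2.93×10^7 / 5.26×10^6 = 5.57 K.

5.57 K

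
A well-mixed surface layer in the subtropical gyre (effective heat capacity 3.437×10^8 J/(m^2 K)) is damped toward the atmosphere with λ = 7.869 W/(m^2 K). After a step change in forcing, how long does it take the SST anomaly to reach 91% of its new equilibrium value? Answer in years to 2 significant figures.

3.3 years

Areal heat capacity C = 3.437×10^8 J/(m^2 K) (given).
τ = C / λ = 3.44×10^8 / 7.869 = 4.37×10^7 s.
Fraction reached: 1 − e^(−t/τ) = 0.91 ⇒ t = −τ ln(1 − 0.91) = τ × 2.41.
t = 1.05×10^8 s = 3.33 years.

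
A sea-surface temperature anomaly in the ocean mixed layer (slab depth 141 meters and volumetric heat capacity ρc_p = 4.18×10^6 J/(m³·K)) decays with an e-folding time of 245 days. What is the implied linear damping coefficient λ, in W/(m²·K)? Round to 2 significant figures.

28

Areal heat capacity C = ρc_p × D = 4.18×10^6 × 141 = 5.89×10^8 J/(m^2 K).
τ = 245 days = 2.12×10^7 s.
λ = C / τ = 5.89×10^8 / 2.12×10^7 = 27.8 W/(m²·K).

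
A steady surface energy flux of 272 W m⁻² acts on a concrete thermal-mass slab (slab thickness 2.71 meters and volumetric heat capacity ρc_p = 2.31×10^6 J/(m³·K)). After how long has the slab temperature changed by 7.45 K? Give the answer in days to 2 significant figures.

Areal heat capacity C = ρc_p × D = 2.31×10^6 × 2.71 = 6.26×10^6 J/(m^2 K).
Time required: Δt = C ΔT / F = 6.26×10^6 × 7.45 / 272 = 1.71×10^5 s.
In days: 1.71×10^5 s / (86400 s/day) = 1.98 days.

2.0 days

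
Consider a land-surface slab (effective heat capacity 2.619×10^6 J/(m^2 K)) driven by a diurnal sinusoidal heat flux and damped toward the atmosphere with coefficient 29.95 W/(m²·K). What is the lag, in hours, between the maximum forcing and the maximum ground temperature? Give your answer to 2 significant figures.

Areal heat capacity C = 2.619×10^6 J/(m^2 K) (given).
ω = 2π / 86400 s = 7.27×10^-5 s⁻¹.
Phase lag φ = arctan(Cω/λ) = arctan(190/29.95) = 1.41 rad.
Time lag = φ / ω = 1.41 / 7.27×10^-5 = 19500 s = 5.40 hours.

5.4 hours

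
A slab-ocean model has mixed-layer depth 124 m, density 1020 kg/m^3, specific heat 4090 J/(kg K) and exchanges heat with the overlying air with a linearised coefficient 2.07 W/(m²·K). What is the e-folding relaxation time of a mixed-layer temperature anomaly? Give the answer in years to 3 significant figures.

Areal heat capacity C = ρ c_p D = 1020 × 4090 × 124 = 5.17×10^8 J/(m^2 K).
Relaxation time τ = C / λ = 5.17×10^8 / 2.07 = 2.50×10^8 s.
In years: 2.50×10^8 s / (3.156×10^7 s/year) = 7.92 years.

7.92 years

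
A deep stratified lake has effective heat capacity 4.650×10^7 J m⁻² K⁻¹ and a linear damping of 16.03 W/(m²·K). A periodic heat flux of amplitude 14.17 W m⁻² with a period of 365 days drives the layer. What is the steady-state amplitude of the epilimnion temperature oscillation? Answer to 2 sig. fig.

Areal heat capacity C = 4.650×10^7 J m⁻² K⁻¹ (given).
Angular frequency ω = 2π / T = 2π / 3.15×10^7 s = 1.99×10^-7 s⁻¹.
√((Cω)² + λ²) = √((9.26)² + 16.03²) = 18.5 W/(m²·K).
Amplitude A = F₀ / √((Cω)²+λ²) = 14.17 / 18.5 = 0.765 K.

0.77 K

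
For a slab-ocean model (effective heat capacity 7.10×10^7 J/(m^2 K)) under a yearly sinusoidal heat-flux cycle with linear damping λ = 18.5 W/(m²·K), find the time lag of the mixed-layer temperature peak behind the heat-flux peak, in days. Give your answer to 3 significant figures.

37.9 days

Areal heat capacity C = 7.10×10^7 J/(m^2 K) (given).
ω = 2π / 3.15×10^7 s = 1.99×10^-7 s⁻¹.
Phase lag φ = arctan(Cω/λ) = arctan(14.1/18.5) = 0.653 rad.
Time lag = φ / ω = 0.653 / 1.99×10^-7 = 3.28×10^6 s = 37.9 days.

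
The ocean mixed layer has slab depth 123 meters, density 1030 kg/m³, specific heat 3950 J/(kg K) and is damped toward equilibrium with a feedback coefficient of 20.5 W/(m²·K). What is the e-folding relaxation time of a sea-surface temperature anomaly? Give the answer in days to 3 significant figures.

283 days

Areal heat capacity C = ρ c_p D = 1030 × 3950 × 123 = 5.00×10^8 J m⁻² K⁻¹.
Relaxation time τ = C / λ = 5.00×10^8 / 20.5 = 2.44×10^7 s.
In days: 2.44×10^7 s / (86400 s/day) = 283 days.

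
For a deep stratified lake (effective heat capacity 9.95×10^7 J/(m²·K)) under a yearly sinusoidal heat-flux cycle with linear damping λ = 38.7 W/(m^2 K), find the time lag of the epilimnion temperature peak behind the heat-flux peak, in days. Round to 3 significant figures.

Areal heat capacity C = 9.95×10^7 J/(m²·K) (given).
ω = 2π / 3.15×10^7 s = 1.99×10^-7 s⁻¹.
Phase lag φ = arctan(Cω/λ) = arctan(19.8/38.7) = 0.473 rad.
Time lag = φ / ω = 0.473 / 1.99×10^-7 = 2.38×10^6 s = 27.5 days.

27.5 days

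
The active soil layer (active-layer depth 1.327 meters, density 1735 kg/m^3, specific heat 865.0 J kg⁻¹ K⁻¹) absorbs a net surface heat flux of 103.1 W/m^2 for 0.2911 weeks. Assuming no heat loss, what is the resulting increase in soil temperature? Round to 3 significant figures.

9.11 K

Areal heat capacity C = ρ c_p D = 1735 × 865.0 × 1.327 = 1.99×10^6 J/(m^2 K).
Net heat input Q = F Δt = 103.1 × (0.2911 weeks × 6.048×10^5 s/week) = 1.82×10^7 J/m².
ΔT = Q / C = 1.82×10^7 / 1.99×10^6 = 9.11 K.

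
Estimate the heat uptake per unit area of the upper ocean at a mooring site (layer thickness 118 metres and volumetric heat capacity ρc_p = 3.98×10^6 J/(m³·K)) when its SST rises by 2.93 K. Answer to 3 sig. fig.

Areal heat capacity C = ρc_p × D = 3.98×10^6 × 118 = 4.70×10^8 J/(m^2 K).
ΔQ = C ΔT = 4.70×10^8 × 2.93 = 1.38×10^9 J/m².

1.38×10^9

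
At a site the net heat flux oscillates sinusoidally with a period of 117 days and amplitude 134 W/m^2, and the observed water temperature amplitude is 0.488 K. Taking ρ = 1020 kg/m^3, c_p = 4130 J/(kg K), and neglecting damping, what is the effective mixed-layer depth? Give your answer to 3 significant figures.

105 m

ω = 2π / 1.01×10^7 s = 6.22×10^-7 s⁻¹.
Required C = F₀ / (A ω) = 134 / (0.488 × 6.22×10^-7) = 4.42×10^8 J/(m²·K).
D = C / (ρ c_p) = 4.42×10^8 / (1020 × 4130) = 105 m.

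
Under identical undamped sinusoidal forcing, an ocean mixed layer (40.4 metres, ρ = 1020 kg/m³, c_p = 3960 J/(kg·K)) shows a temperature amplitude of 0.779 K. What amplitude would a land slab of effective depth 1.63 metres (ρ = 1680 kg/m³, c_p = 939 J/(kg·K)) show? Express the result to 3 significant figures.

C_ocean = 1.63×10^8 J/(m²·K); C_land = 2.57×10^6 J/(m²·K).
A ∝ 1/C ⇒ A_land = A_ocean × C_ocean/C_land = 0.779 × 63.5 = 49.4 K.

49.4 K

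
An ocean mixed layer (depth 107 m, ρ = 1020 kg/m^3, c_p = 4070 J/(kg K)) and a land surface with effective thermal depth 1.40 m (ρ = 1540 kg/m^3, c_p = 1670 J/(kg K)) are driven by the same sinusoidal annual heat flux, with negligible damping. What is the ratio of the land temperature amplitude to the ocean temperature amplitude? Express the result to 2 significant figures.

C_ocean = 1020 × 4070 × 107 = 4.44×10^8 J/(m²·K).
C_land = 1540 × 1670 × 1.40 = 3.60×10^6 J/(m²·K).
Undamped amplitude ∝ 1/C, so A_land/A_ocean = C_ocean/C_land = 123.

120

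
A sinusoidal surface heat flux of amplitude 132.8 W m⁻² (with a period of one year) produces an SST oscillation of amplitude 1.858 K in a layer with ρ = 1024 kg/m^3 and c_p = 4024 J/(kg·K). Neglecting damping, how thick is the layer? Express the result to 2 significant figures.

87 m

ω = 2π / 3.15×10^7 s = 1.99×10^-7 s⁻¹.
Required C = F₀ / (A ω) = 132.8 / (1.858 × 1.99×10^-7) = 3.59×10^8 J/(m²·K).
D = C / (ρ c_p) = 3.59×10^8 / (1024 × 4024) = 87.1 m.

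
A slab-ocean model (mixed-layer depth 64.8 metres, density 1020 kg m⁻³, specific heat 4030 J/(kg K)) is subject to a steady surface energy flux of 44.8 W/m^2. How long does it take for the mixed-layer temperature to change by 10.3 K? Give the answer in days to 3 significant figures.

709 days

Areal heat capacity C = ρ c_p D = 1020 × 4030 × 64.8 = 2.66×10^8 J/(m²·K).
Time required: Δt = C ΔT / F = 2.66×10^8 × 10.3 / 44.8 = 6.12×10^7 s.
In days: 6.12×10^7 s / (86400 s/day) = 709 days.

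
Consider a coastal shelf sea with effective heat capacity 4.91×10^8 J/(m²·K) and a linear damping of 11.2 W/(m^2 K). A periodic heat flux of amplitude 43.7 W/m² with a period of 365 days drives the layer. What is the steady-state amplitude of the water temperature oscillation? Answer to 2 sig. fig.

Areal heat capacity C = 4.91×10^8 J/(m²·K) (given).
Angular frequency ω = 2π / T = 2π / 3.15×10^7 s = 1.99×10^-7 s⁻¹.
√((Cω)² + λ²) = √((97.8)² + 11.2²) = 98.5 W/(m²·K).
Amplitude A = F₀ / √((Cω)²+λ²) = 43.7 / 98.5 = 0.444 K.

0.44 K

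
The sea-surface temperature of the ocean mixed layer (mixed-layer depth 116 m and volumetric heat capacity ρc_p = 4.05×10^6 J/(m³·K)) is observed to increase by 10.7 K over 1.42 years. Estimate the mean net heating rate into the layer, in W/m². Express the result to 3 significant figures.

Areal heat capacity C = ρc_p × D = 4.05×10^6 × 116 = 4.70×10^8 J/(m²·K).
Required heat per unit area: Q = C ΔT = 4.70×10^8 × 10.7 = 5.03×10^9 J/m².
Flux F = Q / Δt = 5.03×10^9 / 4.48×10^7 s = 112 W/m².

112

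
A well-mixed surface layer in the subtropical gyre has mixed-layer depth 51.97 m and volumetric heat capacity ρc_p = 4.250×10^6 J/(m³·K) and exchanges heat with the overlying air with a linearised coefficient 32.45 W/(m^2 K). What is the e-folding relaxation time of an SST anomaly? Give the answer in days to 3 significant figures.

Areal heat capacity C = ρc_p × D = 4.250×10^6 × 51.97 = 2.21×10^8 J m⁻² K⁻¹.
Relaxation time τ = C / λ = 2.21×10^8 / 32.45 = 6.81×10^6 s.
In days: 6.81×10^6 s / (86400 s/day) = 78.8 days.

78.8 days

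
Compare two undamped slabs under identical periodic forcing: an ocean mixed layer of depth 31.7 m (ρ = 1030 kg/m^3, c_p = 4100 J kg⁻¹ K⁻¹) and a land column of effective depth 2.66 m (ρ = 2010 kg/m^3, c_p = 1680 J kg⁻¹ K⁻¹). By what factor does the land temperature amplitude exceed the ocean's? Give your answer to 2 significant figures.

15

C_ocean = 1030 × 4100 × 31.7 = 1.34×10^8 J/(m²·K).
C_land = 2010 × 1680 × 2.66 = 8.98×10^6 J/(m²·K).
Undamped amplitude ∝ 1/C, so A_land/A_ocean = C_ocean/C_land = 14.9.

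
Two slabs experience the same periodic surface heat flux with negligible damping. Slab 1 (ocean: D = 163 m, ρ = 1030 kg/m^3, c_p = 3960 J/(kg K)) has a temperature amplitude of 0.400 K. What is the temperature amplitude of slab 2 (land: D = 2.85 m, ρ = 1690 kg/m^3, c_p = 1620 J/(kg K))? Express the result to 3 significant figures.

34.1 K

C_ocean = 6.65×10^8 J/(m²·K); C_land = 7.80×10^6 J/(m²·K).
A ∝ 1/C ⇒ A_land = A_ocean × C_ocean/C_land = 0.400 × 85.2 = 34.1 K.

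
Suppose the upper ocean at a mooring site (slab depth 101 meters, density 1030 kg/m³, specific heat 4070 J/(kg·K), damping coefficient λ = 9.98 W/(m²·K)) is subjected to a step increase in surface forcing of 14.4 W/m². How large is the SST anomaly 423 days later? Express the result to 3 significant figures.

0.833 K

Areal heat capacity C = ρ c_p D = 1030 × 4070 × 101 = 4.23×10^8 J/(m²·K).
τ = C / λ = 4.23×10^8 / 9.98 = 4.24×10^7 s.
Equilibrium anomaly ΔT_eq = F / λ = 14.4 / 9.98 = 1.44 K.
t = 423 days = 3.65×10^7 s, so t/τ = 0.861.
ΔT(t) = ΔT_eq (1 − e^(−t/τ)) = 1.44 × (1 − e^−0.861) = 0.833 K.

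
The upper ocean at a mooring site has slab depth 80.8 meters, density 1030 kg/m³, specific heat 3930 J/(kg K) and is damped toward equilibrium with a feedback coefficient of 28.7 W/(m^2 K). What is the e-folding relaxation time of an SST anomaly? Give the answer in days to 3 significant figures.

Areal heat capacity C = ρ c_p D = 1030 × 3930 × 80.8 = 3.27×10^8 J/(m^2 K).
Relaxation time τ = C / λ = 3.27×10^8 / 28.7 = 1.14×10^7 s.
In days: 1.14×10^7 s / (86400 s/day) = 132 days.

132 days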